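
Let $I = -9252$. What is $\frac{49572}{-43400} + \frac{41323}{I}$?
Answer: $- \frac{281507293}{50192100} \approx -5.6086$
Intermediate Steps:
$\frac{49572}{-43400} + \frac{41323}{I} = \frac{49572}{-43400} + \frac{41323}{-9252} = 49572 \left(- \frac{1}{43400}\right) + 41323 \left(- \frac{1}{9252}\right) = - \frac{12393}{10850} - \frac{41323}{9252} = - \frac{281507293}{50192100}$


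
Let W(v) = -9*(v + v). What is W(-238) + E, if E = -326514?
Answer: -322230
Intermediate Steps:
W(v) = -18*v
W(-238) + E = -18*(-238) - 326514 = 4284 - 326514 = -322230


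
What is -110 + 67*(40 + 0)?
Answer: 2570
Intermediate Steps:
-110 + 67*(40 + 0) = -110 + 67*40 = -110 + 2680 = 2570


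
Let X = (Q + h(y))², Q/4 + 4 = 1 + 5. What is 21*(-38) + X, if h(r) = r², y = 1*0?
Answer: -734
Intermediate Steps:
Q = 8 (Q = -16 + 4*(1 + 5) = -16 + 4*6 = -16 + 24 = 8)
y = 0
X = 64 (X = (8 + 0²)² = (8 + 0)² = 8² = 64)
21*(-38) + X = 21*(-38) + 64 = -798 + 64 = -734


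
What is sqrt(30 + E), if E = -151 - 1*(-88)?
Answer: I*sqrt(33) ≈ 5.7446*I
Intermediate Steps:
E = -63 (E = -151 + 88 = -63)
sqrt(30 + E) = sqrt(30 - 63) = sqrt(-33) = I*sqrt(33)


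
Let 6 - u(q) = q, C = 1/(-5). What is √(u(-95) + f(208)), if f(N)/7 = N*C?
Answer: I*√4755/5 ≈ 13.791*I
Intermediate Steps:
C = -⅕ ≈ -0.20000
u(q) = 6 - q
f(N) = -7*N/5 (f(N) = 7*(N*(-⅕)) = 7*(-N/5) = -7*N/5)
√(u(-95) + f(208)) = √((6 - 1*(-95)) - 7/5*208) = √((6 + 95) - 1456/5) = √(101 - 1456/5) = √(-951/5) = I*√4755/5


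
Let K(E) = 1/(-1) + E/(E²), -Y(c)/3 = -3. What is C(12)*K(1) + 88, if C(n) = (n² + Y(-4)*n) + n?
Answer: 88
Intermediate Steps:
Y(c) = 9 (Y(c) = -3*(-3) = 9)
K(E) = -1 + 1/E (K(E) = 1*(-1) + E/E² = -1 + 1/E)
C(n) = n² + 10*n (C(n) = (n² + 9*n) + n = n² + 10*n)
C(12)*K(1) + 88 = (12*(10 + 12))*((1 - 1*1)/1) + 88 = (12*22)*(1*(1 - 1)) + 88 = 264*(1*0) + 88 = 264*0 + 88 = 0 + 88 = 88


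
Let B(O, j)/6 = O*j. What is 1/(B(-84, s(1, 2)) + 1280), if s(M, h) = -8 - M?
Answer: 1/5816 ≈ 0.00017194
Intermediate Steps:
B(O, j) = 6*O*j (B(O, j) = 6*(O*j) = 6*O*j)
1/(B(-84, s(1, 2)) + 1280) = 1/(6*(-84)*(-8 - 1*1) + 1280) = 1/(6*(-84)*(-8 - 1) + 1280) = 1/(6*(-84)*(-9) + 1280) = 1/(4536 + 1280) = 1/5816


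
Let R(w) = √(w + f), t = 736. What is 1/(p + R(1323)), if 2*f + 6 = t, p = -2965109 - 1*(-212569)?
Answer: -688135/1894119112478 - √422/3788238224956 ≈ -3.6331e-7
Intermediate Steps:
p = -2752540 (p = -2965109 + 212569 = -2752540)
f = 365 (f = -3 + (½)*736 = -3 + 368 = 365)
R(w) = √(365 + w) (R(w) = √(w + 365) = √(365 + w))
1/(p + R(1323)) = 1/(-2752540 + √(365 + 1323)) = 1/(-2752540 + √1688) = 1/(-2752540 + 2*√422)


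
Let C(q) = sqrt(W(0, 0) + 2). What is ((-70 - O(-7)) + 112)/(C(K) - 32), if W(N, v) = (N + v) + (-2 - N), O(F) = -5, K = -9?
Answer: -47/32 ≈ -1.4688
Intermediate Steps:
W(N, v) = -2 + v
C(q) = 0 (C(q) = sqrt((-2 + 0) + 2) = sqrt(-2 + 2) = sqrt(0) = 0)
((-70 - O(-7)) + 112)/(C(K) - 32) = ((-70 - 1*(-5)) + 112)/(0 - 32) = ((-70 + 5) + 112)/(-32) = (-65 + 112)*(-1/32) = 47*(-1/32) = -47/32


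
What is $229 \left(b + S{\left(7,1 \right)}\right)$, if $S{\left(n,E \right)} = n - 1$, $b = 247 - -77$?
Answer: $75570$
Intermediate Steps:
$b = 324$ ($b = 247 + 77 = 324$)
$S{\left(n,E \right)} = -1 + n$ ($S{\left(n,E \right)} = n - 1 = -1 + n$)
$229 \left(b + S{\left(7,1 \right)}\right) = 229 \left(324 + \left(-1 + 7\right)\right) = 229 \left(324 + 6\right) = 229 \cdot 330 = 75570$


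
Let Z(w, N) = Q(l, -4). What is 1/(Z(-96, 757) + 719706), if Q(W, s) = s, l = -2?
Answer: 1/719702 ≈ 1.3895e-6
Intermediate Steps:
Z(w, N) = -4
1/(Z(-96, 757) + 719706) = 1/(-4 + 719706) = 1/719702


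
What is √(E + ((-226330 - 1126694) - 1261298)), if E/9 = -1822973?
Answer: 11*I*√157199 ≈ 4361.3*I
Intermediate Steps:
E = -16406757 (E = 9*(-1822973) = -16406757)
√(E + ((-226330 - 1126694) - 1261298)) = √(-16406757 + ((-226330 - 1126694) - 1261298)) = √(-16406757 + (-1353024 - 1261298)) = √(-16406757 - 2614322) = √(-19021079) = 11*I*√157199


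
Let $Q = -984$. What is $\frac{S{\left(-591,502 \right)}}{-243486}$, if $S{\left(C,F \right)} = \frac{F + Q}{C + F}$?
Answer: $- \frac{241}{10835127} \approx -2.2242 \cdot 10^{-5}$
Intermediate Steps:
$S{\left(C,F \right)} = \frac{-984 + F}{C + F}$ ($S{\left(C,F \right)} = \frac{F - 984}{C + F} = \frac{-984 + F}{C + F}$)
$\frac{S{\left(-591,502 \right)}}{-243486} = \frac{\frac{1}{-591 + 502} \left(-984 + 502\right)}{-243486} = \frac{1}{-89} \left(-482\right) \left(- \frac{1}{243486}\right) = \left(- \frac{1}{89}\right) \left(-482\right) \left(- \frac{1}{243486}\right) = \frac{482}{89} \left(- \frac{1}{243486}\right) = - \frac{241}{10835127}$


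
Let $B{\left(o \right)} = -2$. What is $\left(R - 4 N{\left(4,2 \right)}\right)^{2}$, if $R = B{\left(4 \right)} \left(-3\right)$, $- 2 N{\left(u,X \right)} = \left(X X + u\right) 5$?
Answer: $7396$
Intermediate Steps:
$N{\left(u,X \right)} = - \frac{5 u}{2} - \frac{5 X^{2}}{2}$ ($N{\left(u,X \right)} = - \frac{\left(X X + u\right) 5}{2} = - \frac{\left(X^{2} + u\right) 5}{2} = - \frac{\left(u + X^{2}\right) 5}{2} = - \frac{5 u + 5 X^{2}}{2} = - \frac{5 u}{2} - \frac{5 X^{2}}{2}$)
$R = 6$ ($R = \left(-2\right) \left(-3\right) = 6$)
$\left(R - 4 N{\left(4,2 \right)}\right)^{2} = \left(6 - 4 \left(\left(- \frac{5}{2}\right) 4 - \frac{5 \cdot 2^{2}}{2}\right)\right)^{2} = \left(6 - 4 \left(-10 - 10\right)\right)^{2} = \left(6 - -80\right)^{2} = \left(6 + 80\right)^{2} = 86^{2} = 7396$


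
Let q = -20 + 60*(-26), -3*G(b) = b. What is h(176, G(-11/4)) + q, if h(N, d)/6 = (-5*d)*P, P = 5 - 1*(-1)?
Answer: -1745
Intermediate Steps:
P = 6 (P = 5 + 1 = 6)
G(b) = -b/3
h(N, d) = -180*d (h(N, d) = 6*(-5*d*6) = 6*(-30*d) = -180*d)
q = -1580 (q = -20 - 1560 = -1580)
h(176, G(-11/4)) + q = -(-60)*(-11/4) - 1580 = -(-60)*(-11*1/4) - 1580 = -(-60)*(-11)/4 - 1580 = -180*11/12 - 1580 = -165 - 1580 = -1745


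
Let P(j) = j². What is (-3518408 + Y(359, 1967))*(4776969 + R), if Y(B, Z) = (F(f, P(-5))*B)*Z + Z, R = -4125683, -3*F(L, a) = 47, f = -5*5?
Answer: -28486281829004/3 ≈ -9.4954e+12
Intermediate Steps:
f = -25
F(L, a) = -47/3 (F(L, a) = -⅓*47 = -47/3)
Y(B, Z) = Z - 47*B*Z/3 (Y(B, Z) = (-47*B/3)*Z + Z = -47*B*Z/3 + Z = Z - 47*B*Z/3)
(-3518408 + Y(359, 1967))*(4776969 + R) = (-3518408 + (⅓)*1967*(3 - 47*359))*(4776969 - 4125683) = (-3518408 + (⅓)*1967*(3 - 16873))*651286 = (-3518408 + (⅓)*1967*(-16870))*651286 = (-3518408 - 33183290/3)*651286 = -43738514/3*651286 = -28486281829004/3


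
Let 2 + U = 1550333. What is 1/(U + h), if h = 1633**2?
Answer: 1/4217020 ≈ 2.3713e-7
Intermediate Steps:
h = 2666689
U = 1550331 (U = -2 + 1550333 = 1550331)
1/(U + h) = 1/(1550331 + 2666689) = 1/4217020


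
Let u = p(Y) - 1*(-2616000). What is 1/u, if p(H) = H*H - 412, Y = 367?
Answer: 1/2750277 ≈ 3.6360e-7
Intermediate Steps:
p(H) = -412 + H² (p(H) = H² - 412 = -412 + H²)
u = 2750277 (u = (-412 + 367²) - 1*(-2616000) = (-412 + 134689) + 2616000 = 134277 + 2616000 = 2750277)
1/u = 1/2750277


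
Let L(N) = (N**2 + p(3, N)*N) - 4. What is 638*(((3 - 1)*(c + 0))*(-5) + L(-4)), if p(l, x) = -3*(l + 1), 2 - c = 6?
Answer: 63800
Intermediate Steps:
c = -4 (c = 2 - 1*6 = 2 - 6 = -4)
p(l, x) = -3 - 3*l (p(l, x) = -3*(1 + l) = -3 - 3*l)
L(N) = -4 + N**2 - 12*N (L(N) = (N**2 + (-3 - 3*3)*N) - 4 = (N**2 + (-3 - 9)*N) - 4 = (N**2 - 12*N) - 4 = -4 + N**2 - 12*N)
638*(((3 - 1)*(c + 0))*(-5) + L(-4)) = 638*(((3 - 1)*(-4 + 0))*(-5) + (-4 + (-4)**2 - 12*(-4))) = 638*((2*(-4))*(-5) + (-4 + 16 + 48)) = 638*(-8*(-5) + 60) = 638*(40 + 60) = 638*100 = 63800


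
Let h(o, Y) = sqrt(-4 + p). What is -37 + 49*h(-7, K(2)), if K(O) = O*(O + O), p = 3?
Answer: -37 + 49*I ≈ -37.0 + 49.0*I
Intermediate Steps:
K(O) = 2*O**2 (K(O) = O*(2*O) = 2*O**2)
h(o, Y) = I (h(o, Y) = sqrt(-4 + 3) = sqrt(-1) = I)
-37 + 49*h(-7, K(2)) = -37 + 49*I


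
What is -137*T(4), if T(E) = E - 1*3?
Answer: -137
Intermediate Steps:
T(E) = -3 + E (T(E) = E - 3 = -3 + E)
-137*T(4) = -137*(-3 + 4) = -137*1 = -137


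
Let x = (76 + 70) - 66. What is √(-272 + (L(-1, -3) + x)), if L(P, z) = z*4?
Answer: 2*I*√51 ≈ 14.283*I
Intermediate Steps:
L(P, z) = 4*z
x = 80 (x = 146 - 66 = 80)
√(-272 + (L(-1, -3) + x)) = √(-272 + (4*(-3) + 80)) = √(-272 + (-12 + 80)) = √(-272 + 68) = √(-204) = 2*I*√51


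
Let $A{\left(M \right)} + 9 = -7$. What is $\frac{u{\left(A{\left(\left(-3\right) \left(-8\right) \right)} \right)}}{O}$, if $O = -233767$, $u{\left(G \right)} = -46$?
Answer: $\frac{46}{233767} \approx 0.00019678$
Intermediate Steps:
$A{\left(M \right)} = -16$ ($A{\left(M \right)} = -9 - 7 = -16$)
$\frac{u{\left(A{\left(\left(-3\right) \left(-8\right) \right)} \right)}}{O} = - \frac{46}{-233767} = \left(-46\right) \left(- \frac{1}{233767}\right) = \frac{46}{233767}$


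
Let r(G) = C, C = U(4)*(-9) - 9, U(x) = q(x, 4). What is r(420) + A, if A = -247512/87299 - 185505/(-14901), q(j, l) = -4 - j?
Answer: 31486431940/433614133 ≈ 72.614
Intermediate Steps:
U(x) = -4 - x
A = 4168741561/433614133 (A = -247512*1/87299 - 185505*(-1/14901) = -247512/87299 + 61835/4967 = 4168741561/433614133 ≈ 9.6139)
C = 63 (C = (-4 - 1*4)*(-9) - 9 = (-4 - 4)*(-9) - 9 = -8*(-9) - 9 = 72 - 9 = 63)
r(G) = 63
r(420) + A = 63 + 4168741561/433614133 = 31486431940/433614133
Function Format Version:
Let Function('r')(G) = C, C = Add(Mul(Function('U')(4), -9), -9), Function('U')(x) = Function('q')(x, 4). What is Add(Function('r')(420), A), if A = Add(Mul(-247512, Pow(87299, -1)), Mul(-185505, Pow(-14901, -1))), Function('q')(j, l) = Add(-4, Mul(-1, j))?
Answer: Rational(31486431940, 433614133) ≈ 72.614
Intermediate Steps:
Function('U')(x) = Add(-4, Mul(-1, x))
A = Rational(4168741561, 433614133) (A = Add(Mul(-247512, Rational(1, 87299)), Mul(-185505, Rational(-1, 14901))) = Add(Rational(-247512, 87299), Rational(61835, 4967)) = Rational(4168741561, 433614133) ≈ 9.6139)
C = 63 (C = Add(Mul(Add(-4, Mul(-1, 4)), -9), -9) = Add(Mul(Add(-4, -4), -9), -9) = Add(Mul(-8, -9), -9) = Add(72, -9) = 63)
Function('r')(G) = 63
Add(Function('r')(420), A) = Add(63, Rational(4168741561, 433614133)) = Rational(31486431940, 433614133)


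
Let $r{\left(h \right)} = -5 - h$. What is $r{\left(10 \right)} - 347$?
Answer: $-362$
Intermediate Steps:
$r{\left(10 \right)} - 347 = \left(-5 - 10\right) - 347 = -15 - 347 = -362$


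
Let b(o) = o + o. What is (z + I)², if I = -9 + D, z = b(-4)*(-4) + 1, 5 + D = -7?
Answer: 144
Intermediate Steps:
b(o) = 2*o
D = -12 (D = -5 - 7 = -12)
z = 33 (z = (2*(-4))*(-4) + 1 = -8*(-4) + 1 = 32 + 1 = 33)
I = -21 (I = -9 - 12 = -21)
(z + I)² = (33 - 21)² = 12² = 144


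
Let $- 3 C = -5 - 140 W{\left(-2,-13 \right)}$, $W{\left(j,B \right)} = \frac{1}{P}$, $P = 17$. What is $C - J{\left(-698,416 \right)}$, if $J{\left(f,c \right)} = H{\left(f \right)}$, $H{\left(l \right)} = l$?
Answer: $\frac{11941}{17} \approx 702.41$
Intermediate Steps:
$J{\left(f,c \right)} = f$
$W{\left(j,B \right)} = \frac{1}{17}$
$C = \frac{75}{17}$ ($C = - \frac{-5 - \frac{140}{17}}{3} = \left(- \frac{1}{3}\right) \left(- \frac{225}{17}\right) = \frac{75}{17} \approx 4.4118$)
$C - J{\left(-698,416 \right)} = \frac{75}{17} - -698 = \frac{75}{17} + 698 = \frac{11941}{17}$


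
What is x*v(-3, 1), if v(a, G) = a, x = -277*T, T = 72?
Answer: 59832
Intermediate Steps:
x = -19944 (x = -277*72 = -19944)
x*v(-3, 1) = -19944*(-3) = 59832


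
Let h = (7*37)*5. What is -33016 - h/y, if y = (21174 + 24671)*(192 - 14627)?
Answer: -4369816666981/132354515 ≈ -33016.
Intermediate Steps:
h = 1295 (h = 259*5 = 1295)
y = -661772575 (y = 45845*(-14435) = -661772575)
-33016 - h/y = -33016 - 1295/(-661772575) = -33016 - 1295*(-1)/661772575 = -33016 - 1*(-259/132354515) = -33016 + 259/132354515 = -4369816666981/132354515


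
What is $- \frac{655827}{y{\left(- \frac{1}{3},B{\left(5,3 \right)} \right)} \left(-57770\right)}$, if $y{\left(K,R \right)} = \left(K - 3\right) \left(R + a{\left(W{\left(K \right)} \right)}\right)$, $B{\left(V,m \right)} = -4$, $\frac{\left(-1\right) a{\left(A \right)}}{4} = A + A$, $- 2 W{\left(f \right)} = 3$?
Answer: $- \frac{1967481}{4621600} \approx -0.42571$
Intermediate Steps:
$W{\left(f \right)} = - \frac{3}{2}$ ($W{\left(f \right)} = \left(- \frac{1}{2}\right) 3 = - \frac{3}{2}$)
$a{\left(A \right)} = - 8 A$ ($a{\left(A \right)} = - 4 \left(A + A\right) = - 4 \cdot 2 A = - 8 A$)
$y{\left(K,R \right)} = \left(-3 + K\right) \left(12 + R\right)$ ($y{\left(K,R \right)} = \left(K - 3\right) \left(R - -12\right) = \left(-3 + K\right) \left(R + 12\right) = \left(-3 + K\right) \left(12 + R\right)$)
$- \frac{655827}{y{\left(- \frac{1}{3},B{\left(5,3 \right)} \right)} \left(-57770\right)} = - \frac{655827}{\left(-36 - -12 + 12 \left(- \frac{1}{3}\right) + - \frac{1}{3} \left(-4\right)\right) \left(-57770\right)} = - \frac{655827}{\left(-36 + 12 + 12 \left(\left(-1\right) \frac{1}{3}\right) + \left(-1\right) \frac{1}{3} \left(-4\right)\right) \left(-57770\right)} = - \frac{655827}{\left(-36 + 12 + 12 \left(- \frac{1}{3}\right) - - \frac{4}{3}\right) \left(-57770\right)} = - \frac{655827}{\left(-36 + 12 - 4 + \frac{4}{3}\right) \left(-57770\right)} = - \frac{655827}{\left(- \frac{80}{3}\right) \left(-57770\right)} = - \frac{655827}{\frac{4621600}{3}} = \left(-655827\right) \frac{3}{4621600} = - \frac{1967481}{4621600}$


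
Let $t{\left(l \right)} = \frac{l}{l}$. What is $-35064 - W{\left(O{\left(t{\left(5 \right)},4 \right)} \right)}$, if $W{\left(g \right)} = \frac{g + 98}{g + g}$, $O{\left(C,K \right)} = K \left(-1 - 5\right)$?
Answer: $- \frac{841499}{24} \approx -35062.0$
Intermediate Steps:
$t{\left(l \right)} = 1$
$O{\left(C,K \right)} = - 6 K$ ($O{\left(C,K \right)} = K \left(-6\right) = - 6 K$)
$W{\left(g \right)} = \frac{98 + g}{2 g}$
$-35064 - W{\left(O{\left(t{\left(5 \right)},4 \right)} \right)} = -35064 - \frac{98 - 24}{2 \left(\left(-6\right) 4\right)} = -35064 - \frac{98 - 24}{2 \left(-24\right)} = -35064 - \frac{1}{2} \left(- \frac{1}{24}\right) 74 = -35064 - - \frac{37}{24} = -35064 + \frac{37}{24} = - \frac{841499}{24}$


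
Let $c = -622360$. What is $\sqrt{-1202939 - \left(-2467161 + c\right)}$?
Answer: $\sqrt{1886582} \approx 1373.5$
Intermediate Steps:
$\sqrt{-1202939 - \left(-2467161 + c\right)} = \sqrt{-1202939 + \left(2467161 - -622360\right)} = \sqrt{-1202939 + \left(2467161 + 622360\right)} = \sqrt{-1202939 + 3089521} = \sqrt{1886582}$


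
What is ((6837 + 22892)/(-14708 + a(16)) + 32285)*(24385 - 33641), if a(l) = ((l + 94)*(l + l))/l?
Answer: -541146661107/1811 ≈ -2.9881e+8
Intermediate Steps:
a(l) = 188 + 2*l (a(l) = ((94 + l)*(2*l))/l = (2*l*(94 + l))/l = 188 + 2*l)
((6837 + 22892)/(-14708 + a(16)) + 32285)*(24385 - 33641) = ((6837 + 22892)/(-14708 + (188 + 2*16)) + 32285)*(24385 - 33641) = (29729/(-14708 + (188 + 32)) + 32285)*(-9256) = (29729/(-14708 + 220) + 32285)*(-9256) = (29729/(-14488) + 32285)*(-9256) = (29729*(-1/14488) + 32285)*(-9256) = (-29729/14488 + 32285)*(-9256) = (467715351/14488)*(-9256) = -541146661107/1811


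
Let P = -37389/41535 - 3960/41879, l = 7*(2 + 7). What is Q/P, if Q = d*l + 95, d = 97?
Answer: -3598330369530/576764177 ≈ -6238.8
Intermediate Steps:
l = 63 (l = 7*9 = 63)
P = -576764177/579814755 (P = -37389*1/41535 - 3960*1/41879 = -12463/13845 - 3960/41879 = -576764177/579814755 ≈ -0.99474)
Q = 6206 (Q = 97*63 + 95 = 6111 + 95 = 6206)
Q/P = 6206/(-576764177/579814755) = 6206*(-579814755/576764177) = -3598330369530/576764177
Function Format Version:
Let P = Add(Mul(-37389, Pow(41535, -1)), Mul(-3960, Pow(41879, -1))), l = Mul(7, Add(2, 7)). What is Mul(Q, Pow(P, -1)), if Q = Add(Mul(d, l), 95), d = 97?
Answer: Rational(-3598330369530, 576764177) ≈ -6238.8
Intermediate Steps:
l = 63 (l = Mul(7, 9) = 63)
P = Rational(-576764177, 579814755) (P = Add(Mul(-37389, Rational(1, 41535)), Mul(-3960, Rational(1, 41879))) = Add(Rational(-12463, 13845), Rational(-3960, 41879)) = Rational(-576764177, 579814755) ≈ -0.99474)
Q = 6206 (Q = Add(Mul(97, 63), 95) = Add(6111, 95) = 6206)
Mul(Q, Pow(P, -1)) = Mul(6206, Pow(Rational(-576764177, 579814755), -1)) = Mul(6206, Rational(-579814755, 576764177)) = Rational(-3598330369530, 576764177)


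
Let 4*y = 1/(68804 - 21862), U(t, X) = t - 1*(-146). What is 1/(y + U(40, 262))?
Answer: 187768/34924849 ≈ 0.0053763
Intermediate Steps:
U(t, X) = 146 + t (U(t, X) = t + 146 = 146 + t)
y = 1/187768 (y = 1/(4*(68804 - 21862)) = (¼)/46942 = (¼)*(1/46942) = 1/187768 ≈ 5.3257e-6)
1/(y + U(40, 262)) = 1/(1/187768 + (146 + 40)) = 1/(1/187768 + 186) = 1/(34924849/187768) = 187768/34924849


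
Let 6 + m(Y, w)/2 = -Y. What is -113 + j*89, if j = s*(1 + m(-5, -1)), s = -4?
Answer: 243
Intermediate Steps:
m(Y, w) = -12 - 2*Y (m(Y, w) = -12 + 2*(-Y) = -12 - 2*Y)
j = 4 (j = -4*(1 + (-12 - 2*(-5))) = -4*(1 + (-12 + 10)) = -4*(1 - 2) = -4*(-1) = 4)
-113 + j*89 = -113 + 4*89 = -113 + 356 = 243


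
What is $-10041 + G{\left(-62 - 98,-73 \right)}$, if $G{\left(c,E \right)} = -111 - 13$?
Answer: $-10165$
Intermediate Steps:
$G{\left(c,E \right)} = -124$ ($G{\left(c,E \right)} = -111 - 13 = -124$)
$-10041 + G{\left(-62 - 98,-73 \right)} = -10041 - 124 = -10165$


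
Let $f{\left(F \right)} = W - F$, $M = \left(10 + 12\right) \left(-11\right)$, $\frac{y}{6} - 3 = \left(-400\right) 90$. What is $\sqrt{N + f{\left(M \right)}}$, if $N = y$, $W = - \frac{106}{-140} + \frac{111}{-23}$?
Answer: $\frac{i \sqrt{559230201110}}{1610} \approx 464.48 i$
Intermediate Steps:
$W = - \frac{6551}{1610}$ ($W = \left(-106\right) \left(- \frac{1}{140}\right) + 111 \left(- \frac{1}{23}\right) = \frac{53}{70} - \frac{111}{23} = - \frac{6551}{1610} \approx -4.0689$)
$y = -215982$ ($y = 18 + 6 \left(\left(-400\right) 90\right) = 18 + 6 \left(-36000\right) = 18 - 216000 = -215982$)
$M = -242$ ($M = 22 \left(-11\right) = -242$)
$N = -215982$
$f{\left(F \right)} = - \frac{6551}{1610} - F$
$\sqrt{N + f{\left(M \right)}} = \sqrt{-215982 - - \frac{383069}{1610}} = \sqrt{-215982 + \left(- \frac{6551}{1610} + 242\right)} = \sqrt{-215982 + \frac{383069}{1610}} = \sqrt{- \frac{347347951}{1610}} = \frac{i \sqrt{559230201110}}{1610}$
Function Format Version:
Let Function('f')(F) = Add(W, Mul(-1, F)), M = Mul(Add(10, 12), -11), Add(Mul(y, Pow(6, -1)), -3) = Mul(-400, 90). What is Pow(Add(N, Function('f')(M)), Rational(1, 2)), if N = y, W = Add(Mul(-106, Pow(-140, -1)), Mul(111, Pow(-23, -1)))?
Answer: Mul(Rational(1, 1610), I, Pow(559230201110, Rational(1, 2))) ≈ Mul(464.48, I)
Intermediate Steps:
W = Rational(-6551, 1610) (W = Add(Mul(-106, Rational(-1, 140)), Mul(111, Rational(-1, 23))) = Add(Rational(53, 70), Rational(-111, 23)) = Rational(-6551, 1610) ≈ -4.0689)
y = -215982 (y = Add(18, Mul(6, Mul(-400, 90))) = Add(18, Mul(6, -36000)) = Add(18, -216000) = -215982)
M = -242 (M = Mul(22, -11) = -242)
N = -215982
Function('f')(F) = Add(Rational(-6551, 1610), Mul(-1, F))
Pow(Add(N, Function('f')(M)), Rational(1, 2)) = Pow(Add(-215982, Add(Rational(-6551, 1610), Mul(-1, -242))), Rational(1, 2)) = Pow(Add(-215982, Add(Rational(-6551, 1610), 242)), Rational(1, 2)) = Pow(Add(-215982, Rational(383069, 1610)), Rational(1, 2)) = Pow(Rational(-347347951, 1610), Rational(1, 2)) = Mul(Rational(1, 1610), I, Pow(559230201110, Rational(1, 2)))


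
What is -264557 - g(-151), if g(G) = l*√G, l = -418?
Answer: -264557 + 418*I*√151 ≈ -2.6456e+5 + 5136.5*I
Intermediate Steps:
g(G) = -418*√G
-264557 - g(-151) = -264557 - (-418)*√(-151) = -264557 - (-418)*I*√151 = -264557 + 418*I*√151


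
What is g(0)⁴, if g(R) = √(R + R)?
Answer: 0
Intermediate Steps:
g(R) = √2*√R (g(R) = √(2*R) = √2*√R)
g(0)⁴ = (√2*√0)⁴ = (√2*0)⁴ = 0⁴ = 0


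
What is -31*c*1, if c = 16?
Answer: -496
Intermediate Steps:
-31*c*1 = -31*16*1 = -496*1 = -496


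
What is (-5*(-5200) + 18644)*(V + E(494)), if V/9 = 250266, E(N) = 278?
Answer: 100568288768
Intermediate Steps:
V = 2252394 (V = 9*250266 = 2252394)
(-5*(-5200) + 18644)*(V + E(494)) = (-5*(-5200) + 18644)*(2252394 + 278) = (26000 + 18644)*2252672 = 44644*2252672 = 100568288768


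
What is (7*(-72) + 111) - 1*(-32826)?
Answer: 32433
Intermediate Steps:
(7*(-72) + 111) - 1*(-32826) = (-504 + 111) + 32826 = -393 + 32826 = 32433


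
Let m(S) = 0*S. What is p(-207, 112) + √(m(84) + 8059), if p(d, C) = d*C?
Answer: -23184 + √8059 ≈ -23094.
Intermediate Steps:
m(S) = 0
p(d, C) = C*d
p(-207, 112) + √(m(84) + 8059) = 112*(-207) + √(0 + 8059) = -23184 + √8059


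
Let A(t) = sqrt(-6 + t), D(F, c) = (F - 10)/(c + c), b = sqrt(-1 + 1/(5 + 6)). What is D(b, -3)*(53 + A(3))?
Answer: (53 + I*sqrt(3))*(110 - I*sqrt(110))/66 ≈ 88.609 - 5.5355*I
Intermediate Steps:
b = I*sqrt(110)/11 (b = sqrt(-1 + 1/11) = sqrt(-10/11) = I*sqrt(110)/11 ≈ 0.95346*I)
D(F, c) = (-10 + F)/(2*c) (D(F, c) = (-10 + F)/((2*c)) = (-10 + F)*(1/(2*c)) = (-10 + F)/(2*c))
D(b, -3)*(53 + A(3)) = ((1/2)*(-10 + I*sqrt(110)/11)/(-3))*(53 + sqrt(-6 + 3)) = ((1/2)*(-1/3)*(-10 + I*sqrt(110)/11))*(53 + sqrt(-3)) = (5/3 - I*sqrt(110)/66)*(53 + I*sqrt(3)) = (53 + I*sqrt(3))*(5/3 - I*sqrt(110)/66)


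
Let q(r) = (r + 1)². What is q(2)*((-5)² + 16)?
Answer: 369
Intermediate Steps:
q(r) = (1 + r)²
q(2)*((-5)² + 16) = (1 + 2)²*((-5)² + 16) = 3²*(25 + 16) = 9*41 = 369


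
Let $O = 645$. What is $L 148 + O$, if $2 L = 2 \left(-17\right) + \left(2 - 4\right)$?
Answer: $-2019$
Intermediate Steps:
$L = -18$ ($L = \frac{2 \left(-17\right) + \left(2 - 4\right)}{2} = \frac{-34 - 2}{2} = \frac{1}{2} \left(-36\right) = -18$)
$L 148 + O = \left(-18\right) 148 + 645 = -2664 + 645 = -2019$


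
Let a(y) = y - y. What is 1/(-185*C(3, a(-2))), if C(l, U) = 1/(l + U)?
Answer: -3/185 ≈ -0.016216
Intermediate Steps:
a(y) = 0
C(l, U) = 1/(U + l)
1/(-185*C(3, a(-2))) = 1/(-185/(0 + 3)) = 1/(-185/3) = -3/185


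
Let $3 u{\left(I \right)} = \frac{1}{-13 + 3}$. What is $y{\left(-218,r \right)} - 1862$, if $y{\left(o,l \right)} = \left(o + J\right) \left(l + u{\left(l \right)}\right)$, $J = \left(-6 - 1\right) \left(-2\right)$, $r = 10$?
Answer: $- \frac{19476}{5} \approx -3895.2$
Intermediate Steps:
$J = 14$ ($J = \left(-7\right) \left(-2\right) = 14$)
$u{\left(I \right)} = - \frac{1}{30}$ ($u{\left(I \right)} = \frac{1}{3 \left(-13 + 3\right)} = \frac{1}{3 \left(-10\right)} = \frac{1}{3} \left(- \frac{1}{10}\right) = - \frac{1}{30}$)
$y{\left(o,l \right)} = \left(14 + o\right) \left(- \frac{1}{30} + l\right)$ ($y{\left(o,l \right)} = \left(o + 14\right) \left(l - \frac{1}{30}\right) = \left(14 + o\right) \left(- \frac{1}{30} + l\right)$)
$y{\left(-218,r \right)} - 1862 = \left(- \frac{7}{15} + 14 \cdot 10 - - \frac{109}{15} + 10 \left(-218\right)\right) - 1862 = \left(- \frac{7}{15} + 140 + \frac{109}{15} - 2180\right) - 1862 = - \frac{10166}{5} - 1862 = - \frac{19476}{5}$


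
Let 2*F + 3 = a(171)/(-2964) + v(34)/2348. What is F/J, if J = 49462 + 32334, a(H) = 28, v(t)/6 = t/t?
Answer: -2615797/142314242928 ≈ -1.8380e-5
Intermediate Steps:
v(t) = 6 (v(t) = 6*(t/t) = 6*1 = 6)
J = 81796
F = -2615797/1739868 (F = -3/2 + (28/(-2964) + 6/2348)/2 = -3/2 + (28*(-1/2964) + 6*(1/2348))/2 = -3/2 + (-7/741 + 3/1174)/2 = -3/2 + (1/2)*(-5995/869934) = -3/2 - 5995/1739868 = -2615797/1739868 ≈ -1.5034)
F/J = -2615797/1739868/81796 = -2615797/1739868*1/81796 = -2615797/142314242928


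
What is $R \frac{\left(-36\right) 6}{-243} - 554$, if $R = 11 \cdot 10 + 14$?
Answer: $- \frac{3994}{9} \approx -443.78$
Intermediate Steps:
$R = 124$ ($R = 110 + 14 = 124$)
$R \frac{\left(-36\right) 6}{-243} - 554 = 124 \frac{\left(-36\right) 6}{-243} - 554 = 124 \left(\left(-216\right) \left(- \frac{1}{243}\right)\right) - 554 = 124 \cdot \frac{8}{9} - 554 = \frac{992}{9} - 554 = - \frac{3994}{9}$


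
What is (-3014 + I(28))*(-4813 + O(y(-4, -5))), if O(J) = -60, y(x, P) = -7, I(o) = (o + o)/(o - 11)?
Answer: 249409886/17 ≈ 1.4671e+7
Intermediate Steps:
I(o) = 2*o/(-11 + o) (I(o) = (2*o)/(-11 + o) = 2*o/(-11 + o))
(-3014 + I(28))*(-4813 + O(y(-4, -5))) = (-3014 + 2*28/(-11 + 28))*(-4813 - 60) = (-3014 + 2*28/17)*(-4873) = (-3014 + 2*28*(1/17))*(-4873) = (-3014 + 56/17)*(-4873) = -51182/17*(-4873) = 249409886/17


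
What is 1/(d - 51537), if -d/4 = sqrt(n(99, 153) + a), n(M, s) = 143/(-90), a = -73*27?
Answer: -2319165/119524226869 + 6*I*sqrt(1775330)/119524226869 ≈ -1.9403e-5 + 6.6886e-8*I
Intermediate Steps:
a = -1971
n(M, s) = -143/90 (n(M, s) = 143*(-1/90) = -143/90)
d = -2*I*sqrt(1775330)/15 (d = -4*sqrt(-143/90 - 1971) = -2*I*sqrt(1775330)/15 ≈ -177.66*I)
1/(d - 51537) = 1/(-2*I*sqrt(1775330)/15 - 51537) = 1/(-51537 - 2*I*sqrt(1775330)/15)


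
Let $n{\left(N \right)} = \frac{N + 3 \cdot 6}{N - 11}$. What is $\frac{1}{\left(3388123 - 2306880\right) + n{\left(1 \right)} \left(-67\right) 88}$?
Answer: $\frac{5}{5462227} \approx 9.1538 \cdot 10^{-7}$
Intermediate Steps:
$n{\left(N \right)} = \frac{18 + N}{-11 + N}$ ($n{\left(N \right)} = \frac{N + 18}{-11 + N} = \frac{18 + N}{-11 + N}$)
$\frac{1}{\left(3388123 - 2306880\right) + n{\left(1 \right)} \left(-67\right) 88} = \frac{1}{\left(3388123 - 2306880\right) + \frac{18 + 1}{-11 + 1} \left(-67\right) 88} = \frac{1}{1081243 + \frac{1}{-10} \cdot 19 \left(-67\right) 88} = \frac{1}{1081243 + \left(- \frac{1}{10}\right) 19 \left(-67\right) 88} = \frac{1}{1081243 + \left(- \frac{19}{10}\right) \left(-67\right) 88} = \frac{1}{1081243 + \frac{1273}{10} \cdot 88} = \frac{1}{1081243 + \frac{56012}{5}} = \frac{1}{\frac{5462227}{5}} = \frac{5}{5462227}$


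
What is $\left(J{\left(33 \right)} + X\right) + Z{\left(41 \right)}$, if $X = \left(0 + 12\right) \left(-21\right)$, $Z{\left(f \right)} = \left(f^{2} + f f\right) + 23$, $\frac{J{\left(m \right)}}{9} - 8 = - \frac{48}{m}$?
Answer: $\frac{35111}{11} \approx 3191.9$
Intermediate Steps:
$J{\left(m \right)} = 72 - \frac{432}{m}$ ($J{\left(m \right)} = 72 + 9 \left(- \frac{48}{m}\right) = 72 - \frac{432}{m}$)
$Z{\left(f \right)} = 23 + 2 f^{2}$ ($Z{\left(f \right)} = \left(f^{2} + f^{2}\right) + 23 = 2 f^{2} + 23 = 23 + 2 f^{2}$)
$X = -252$ ($X = 12 \left(-21\right) = -252$)
$\left(J{\left(33 \right)} + X\right) + Z{\left(41 \right)} = \left(\left(72 - \frac{432}{33}\right) - 252\right) + \left(23 + 2 \cdot 41^{2}\right) = \left(\left(72 - \frac{144}{11}\right) - 252\right) + \left(23 + 2 \cdot 1681\right) = \left(\left(72 - \frac{144}{11}\right) - 252\right) + \left(23 + 3362\right) = \left(\frac{648}{11} - 252\right) + 3385 = - \frac{2124}{11} + 3385 = \frac{35111}{11}$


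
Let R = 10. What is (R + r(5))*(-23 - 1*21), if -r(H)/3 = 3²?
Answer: 748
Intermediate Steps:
r(H) = -27 (r(H) = -3*3² = -3*9 = -27)
(R + r(5))*(-23 - 1*21) = (10 - 27)*(-23 - 1*21) = -17*(-23 - 21) = -17*(-44) = 748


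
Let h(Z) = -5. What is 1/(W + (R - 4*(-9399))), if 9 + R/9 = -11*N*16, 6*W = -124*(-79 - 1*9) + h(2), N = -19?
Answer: 6/416573 ≈ 1.4403e-5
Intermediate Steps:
W = 10907/6 (W = (-124*(-79 - 1*9) - 5)/6 = (-124*(-79 - 9) - 5)/6 = (-124*(-88) - 5)/6 = (10912 - 5)/6 = (⅙)*10907 = 10907/6 ≈ 1817.8)
R = 30015 (R = -81 + 9*(-11*(-19)*16) = -81 + 9*(209*16) = -81 + 9*3344 = -81 + 30096 = 30015)
1/(W + (R - 4*(-9399))) = 1/(10907/6 + (30015 - 4*(-9399))) = 1/(10907/6 + (30015 + 37596)) = 1/(10907/6 + 67611) = 1/(416573/6) = 6/416573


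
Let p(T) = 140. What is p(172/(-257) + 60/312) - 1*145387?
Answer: -145247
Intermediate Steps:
p(172/(-257) + 60/312) - 1*145387 = 140 - 1*145387 = 140 - 145387 = -145247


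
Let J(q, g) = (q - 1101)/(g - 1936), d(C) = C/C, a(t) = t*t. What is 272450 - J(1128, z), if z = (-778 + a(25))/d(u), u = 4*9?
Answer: 569148077/2089 ≈ 2.7245e+5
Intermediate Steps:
a(t) = t²
u = 36
d(C) = 1
z = -153 (z = (-778 + 25²)/1 = (-778 + 625)*1 = -153*1 = -153)
J(q, g) = (-1101 + q)/(-1936 + g)
272450 - J(1128, z) = 272450 - (-1101 + 1128)/(-1936 - 153) = 272450 - 27/(-2089) = 272450 - (-1)*27/2089 = 272450 - 1*(-27/2089) = 272450 + 27/2089 = 569148077/2089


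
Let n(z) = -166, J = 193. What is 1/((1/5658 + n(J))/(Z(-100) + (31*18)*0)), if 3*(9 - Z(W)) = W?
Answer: -239522/939227 ≈ -0.25502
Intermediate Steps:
Z(W) = 9 - W/3
1/((1/5658 + n(J))/(Z(-100) + (31*18)*0)) = 1/((1/5658 - 166)/((9 - ⅓*(-100)) + (31*18)*0)) = 1/((1/5658 - 166)/((9 + 100/3) + 558*0)) = 1/(-939227/(5658*(127/3 + 0))) = 1/(-939227/(5658*127/3)) = 1/(-939227/5658*3/127) = 1/(-939227/239522) = -239522/939227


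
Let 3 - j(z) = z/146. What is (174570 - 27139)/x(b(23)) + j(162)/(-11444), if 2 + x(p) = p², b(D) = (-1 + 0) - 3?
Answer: 15395703080/1461971 ≈ 10531.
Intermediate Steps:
b(D) = -4 (b(D) = -1 - 3 = -4)
j(z) = 3 - z/146
x(p) = -2 + p²
(174570 - 27139)/x(b(23)) + j(162)/(-11444) = (174570 - 27139)/(-2 + (-4)²) + (3 - 1/146*162)/(-11444) = 147431/(-2 + 16) + (3 - 81/73)*(-1/11444) = 147431/14 + (138/73)*(-1/11444) = 147431*(1/14) - 69/417706 = 147431/14 - 69/417706 = 15395703080/1461971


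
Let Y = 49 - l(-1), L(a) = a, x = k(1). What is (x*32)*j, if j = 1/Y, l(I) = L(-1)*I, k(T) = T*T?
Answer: ⅔ ≈ 0.66667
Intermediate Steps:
k(T) = T²
x = 1 (x = 1² = 1)
l(I) = -I
Y = 48 (Y = 49 - (-1)*(-1) = 49 - 1*1 = 49 - 1 = 48)
j = 1/48 ≈ 0.020833
(x*32)*j = (1*32)*(1/48) = 32*(1/48) = ⅔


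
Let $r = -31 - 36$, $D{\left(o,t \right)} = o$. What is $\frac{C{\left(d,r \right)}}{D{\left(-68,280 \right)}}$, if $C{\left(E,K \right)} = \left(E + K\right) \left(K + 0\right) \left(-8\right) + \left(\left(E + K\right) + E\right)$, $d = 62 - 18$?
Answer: $\frac{12307}{68} \approx 180.99$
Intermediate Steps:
$r = -67$
$d = 44$ ($d = 62 - 18 = 44$)
$C{\left(E,K \right)} = K + 2 E - 8 K \left(E + K\right)$ ($C{\left(E,K \right)} = \left(E + K\right) K \left(-8\right) + \left(K + 2 E\right) = K \left(E + K\right) \left(-8\right) + \left(K + 2 E\right) = - 8 K \left(E + K\right) + \left(K + 2 E\right) = K + 2 E - 8 K \left(E + K\right)$)
$\frac{C{\left(d,r \right)}}{D{\left(-68,280 \right)}} = \frac{-67 - 8 \left(-67\right)^{2} + 2 \cdot 44 - 352 \left(-67\right)}{-68} = \left(-67 - 35912 + 88 + 23584\right) \left(- \frac{1}{68}\right) = \left(-12307\right) \left(- \frac{1}{68}\right) = \frac{12307}{68}$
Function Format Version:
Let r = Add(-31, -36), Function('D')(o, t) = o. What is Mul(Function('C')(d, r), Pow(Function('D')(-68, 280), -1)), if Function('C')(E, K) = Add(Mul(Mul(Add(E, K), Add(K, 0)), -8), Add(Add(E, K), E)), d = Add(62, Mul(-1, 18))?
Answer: Rational(12307, 68) ≈ 180.99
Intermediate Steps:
r = -67
d = 44 (d = Add(62, -18) = 44)
Function('C')(E, K) = Add(K, Mul(2, E), Mul(-8, K, Add(E, K))) (Function('C')(E, K) = Add(Mul(Mul(Add(E, K), K), -8), Add(K, Mul(2, E))) = Add(Mul(Mul(K, Add(E, K)), -8), Add(K, Mul(2, E))) = Add(Mul(-8, K, Add(E, K)), Add(K, Mul(2, E))) = Add(K, Mul(2, E), Mul(-8, K, Add(E, K))))
Mul(Function('C')(d, r), Pow(Function('D')(-68, 280), -1)) = Mul(Add(-67, Mul(-8, Pow(-67, 2)), Mul(2, 44), Mul(-8, 44, -67)), Pow(-68, -1)) = Mul(Add(-67, Mul(-8, 4489), 88, 23584), Rational(-1, 68)) = Mul(Add(-67, -35912, 88, 23584), Rational(-1, 68)) = Mul(-12307, Rational(-1, 68)) = Rational(12307, 68)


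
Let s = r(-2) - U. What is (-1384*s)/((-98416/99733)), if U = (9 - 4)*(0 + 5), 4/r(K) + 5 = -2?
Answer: -3088431811/86114 ≈ -35864.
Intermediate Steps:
r(K) = -4/7 (r(K) = 4/(-5 - 2) = 4/(-7) = 4*(-1/7) = -4/7)
U = 25 (U = 5*5 = 25)
s = -179/7 (s = -4/7 - 1*25 = -4/7 - 25 = -179/7 ≈ -25.571)
(-1384*s)/((-98416/99733)) = (-1384*(-179/7))/((-98416/99733)) = 247736/(7*((-98416*1/99733))) = 247736/(7*(-98416/99733)) = (247736/7)*(-99733/98416) = -3088431811/86114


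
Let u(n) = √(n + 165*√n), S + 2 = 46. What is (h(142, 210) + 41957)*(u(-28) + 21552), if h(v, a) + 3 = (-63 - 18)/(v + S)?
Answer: 28029679896/31 + 2601121*√(-28 + 330*I*√7)/62 ≈ 9.0505e+8 + 8.9073e+5*I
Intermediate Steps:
S = 44 (S = -2 + 46 = 44)
h(v, a) = -3 - 81/(44 + v) (h(v, a) = -3 + (-63 - 18)/(v + 44) = -3 - 81/(44 + v))
(h(142, 210) + 41957)*(u(-28) + 21552) = (3*(-71 - 1*142)/(44 + 142) + 41957)*(√(-28 + 165*√(-28)) + 21552) = (3*(-71 - 142)/186 + 41957)*(√(-28 + 165*(2*I*√7)) + 21552) = (3*(1/186)*(-213) + 41957)*(√(-28 + 330*I*√7) + 21552) = (-213/62 + 41957)*(21552 + √(-28 + 330*I*√7)) = 2601121*(21552 + √(-28 + 330*I*√7))/62 = 28029679896/31 + 2601121*√(-28 + 330*I*√7)/62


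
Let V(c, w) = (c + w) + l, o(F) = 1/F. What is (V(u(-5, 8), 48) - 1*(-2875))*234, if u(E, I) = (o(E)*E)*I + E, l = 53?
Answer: 697086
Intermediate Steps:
u(E, I) = E + I (u(E, I) = (E/E)*I + E = 1*I + E = I + E = E + I)
V(c, w) = 53 + c + w (V(c, w) = (c + w) + 53 = 53 + c + w)
(V(u(-5, 8), 48) - 1*(-2875))*234 = ((53 + (-5 + 8) + 48) - 1*(-2875))*234 = ((53 + 3 + 48) + 2875)*234 = (104 + 2875)*234 = 2979*234 = 697086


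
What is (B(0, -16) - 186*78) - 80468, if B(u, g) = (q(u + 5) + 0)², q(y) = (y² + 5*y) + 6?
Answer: -91840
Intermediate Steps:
q(y) = 6 + y² + 5*y
B(u, g) = (31 + (5 + u)² + 5*u)² (B(u, g) = ((6 + (u + 5)² + 5*(u + 5)) + 0)² = ((6 + (5 + u)² + 5*(5 + u)) + 0)² = ((6 + (5 + u)² + (25 + 5*u)) + 0)² = ((31 + (5 + u)² + 5*u) + 0)² = (31 + (5 + u)² + 5*u)²)
(B(0, -16) - 186*78) - 80468 = ((31 + (5 + 0)² + 5*0)² - 186*78) - 80468 = ((31 + 5² + 0)² - 14508) - 80468 = ((31 + 25 + 0)² - 14508) - 80468 = (56² - 14508) - 80468 = (3136 - 14508) - 80468 = -11372 - 80468 = -91840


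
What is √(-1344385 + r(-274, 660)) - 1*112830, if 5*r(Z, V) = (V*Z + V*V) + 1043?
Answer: -112830 + 3*I*√3592290/5 ≈ -1.1283e+5 + 1137.2*I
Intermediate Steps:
r(Z, V) = 1043/5 + V²/5 + V*Z/5 (r(Z, V) = ((V*Z + V*V) + 1043)/5 = ((V*Z + V²) + 1043)/5 = ((V² + V*Z) + 1043)/5 = (1043 + V² + V*Z)/5 = 1043/5 + V²/5 + V*Z/5)
√(-1344385 + r(-274, 660)) - 1*112830 = √(-1344385 + (1043/5 + (⅕)*660² + (⅕)*660*(-274))) - 1*112830 = √(-1344385 + (1043/5 + (⅕)*435600 - 36168)) - 112830 = √(-1344385 + (1043/5 + 87120 - 36168)) - 112830 = √(-1344385 + 255803/5) - 112830 = √(-6466122/5) - 112830 = 3*I*√3592290/5 - 112830 = -112830 + 3*I*√3592290/5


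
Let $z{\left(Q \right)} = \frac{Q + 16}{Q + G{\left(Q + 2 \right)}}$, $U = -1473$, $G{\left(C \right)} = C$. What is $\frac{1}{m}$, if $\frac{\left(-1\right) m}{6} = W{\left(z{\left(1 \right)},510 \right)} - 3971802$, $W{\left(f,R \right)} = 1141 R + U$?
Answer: $\frac{1}{20348190} \approx 4.9144 \cdot 10^{-8}$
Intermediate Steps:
$z{\left(Q \right)} = \frac{16 + Q}{2 + 2 Q}$ ($z{\left(Q \right)} = \frac{Q + 16}{Q + \left(Q + 2\right)} = \frac{16 + Q}{Q + \left(2 + Q\right)} = \frac{16 + Q}{2 + 2 Q}$)
$W{\left(f,R \right)} = -1473 + 1141 R$ ($W{\left(f,R \right)} = 1141 R - 1473 = -1473 + 1141 R$)
$m = 20348190$ ($m = - 6 \left(\left(-1473 + 1141 \cdot 510\right) - 3971802\right) = - 6 \left(\left(-1473 + 581910\right) - 3971802\right) = - 6 \left(580437 - 3971802\right) = \left(-6\right) \left(-3391365\right) = 20348190$)
$\frac{1}{m} = \frac{1}{20348190}$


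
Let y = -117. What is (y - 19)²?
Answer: 18496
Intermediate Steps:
(y - 19)² = (-117 - 19)² = (-136)² = 18496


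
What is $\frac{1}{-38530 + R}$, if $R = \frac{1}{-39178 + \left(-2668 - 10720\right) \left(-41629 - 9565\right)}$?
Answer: $- \frac{685346094}{26406385001819} \approx -2.5954 \cdot 10^{-5}$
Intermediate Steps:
$R = \frac{1}{685346094}$ ($R = \frac{1}{-39178 - -685385272} = \frac{1}{-39178 + 685385272} = \frac{1}{685346094} \approx 1.4591 \cdot 10^{-9}$)
$\frac{1}{-38530 + R} = \frac{1}{-38530 + \frac{1}{685346094}} = \frac{1}{- \frac{26406385001819}{685346094}} = - \frac{685346094}{26406385001819}$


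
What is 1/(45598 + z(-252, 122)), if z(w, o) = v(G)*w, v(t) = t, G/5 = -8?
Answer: 1/55678 ≈ 1.7960e-5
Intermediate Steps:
G = -40 (G = 5*(-8) = -40)
z(w, o) = -40*w
1/(45598 + z(-252, 122)) = 1/(45598 - 40*(-252)) = 1/(45598 + 10080) = 1/55678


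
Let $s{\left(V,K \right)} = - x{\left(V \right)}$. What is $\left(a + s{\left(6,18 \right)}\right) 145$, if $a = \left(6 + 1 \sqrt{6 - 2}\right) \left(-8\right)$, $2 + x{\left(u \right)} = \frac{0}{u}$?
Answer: $-8990$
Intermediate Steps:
$x{\left(u \right)} = -2$ ($x{\left(u \right)} = -2 + \frac{0}{u} = -2 + 0 = -2$)
$s{\left(V,K \right)} = 2$ ($s{\left(V,K \right)} = \left(-1\right) \left(-2\right) = 2$)
$a = -64$ ($a = \left(6 + 1 \sqrt{4}\right) \left(-8\right) = \left(6 + 1 \cdot 2\right) \left(-8\right) = \left(6 + 2\right) \left(-8\right) = 8 \left(-8\right) = -64$)
$\left(a + s{\left(6,18 \right)}\right) 145 = \left(-64 + 2\right) 145 = \left(-62\right) 145 = -8990$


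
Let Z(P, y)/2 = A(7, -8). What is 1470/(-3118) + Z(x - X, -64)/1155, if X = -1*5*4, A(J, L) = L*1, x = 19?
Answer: -873869/1800645 ≈ -0.48531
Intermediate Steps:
A(J, L) = L
X = -20 (X = -5*4 = -20)
Z(P, y) = -16 (Z(P, y) = 2*(-8) = -16)
1470/(-3118) + Z(x - X, -64)/1155 = 1470/(-3118) - 16/1155 = 1470*(-1/3118) - 16*1/1155 = -735/1559 - 16/1155 = -873869/1800645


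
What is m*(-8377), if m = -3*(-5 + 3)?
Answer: -50262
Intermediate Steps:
m = 6 (m = -3*(-2) = 6)
m*(-8377) = 6*(-8377) = -50262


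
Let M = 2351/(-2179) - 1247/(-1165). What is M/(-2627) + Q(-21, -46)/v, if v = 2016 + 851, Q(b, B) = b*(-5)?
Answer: 700279021359/19119253052815 ≈ 0.036627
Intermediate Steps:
Q(b, B) = -5*b
v = 2867
M = -21702/2538535 (M = 2351*(-1/2179) - 1247*(-1/1165) = -2351/2179 + 1247/1165 = -21702/2538535 ≈ -0.0085490)
M/(-2627) + Q(-21, -46)/v = -21702/2538535/(-2627) - 5*(-21)/2867 = -21702/2538535*(-1/2627) + 105*(1/2867) = 21702/6668731445 + 105/2867 = 700279021359/19119253052815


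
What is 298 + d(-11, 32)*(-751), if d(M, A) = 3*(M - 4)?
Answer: 34093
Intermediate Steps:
d(M, A) = -12 + 3*M (d(M, A) = 3*(-4 + M) = -12 + 3*M)
298 + d(-11, 32)*(-751) = 298 + (-12 + 3*(-11))*(-751) = 298 + (-12 - 33)*(-751) = 298 - 45*(-751) = 298 + 33795 = 34093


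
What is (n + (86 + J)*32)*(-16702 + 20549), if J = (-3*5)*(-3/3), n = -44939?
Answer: -160446829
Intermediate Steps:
J = 15 (J = -(-45)/3 = -15*(-1) = 15)
(n + (86 + J)*32)*(-16702 + 20549) = (-44939 + (86 + 15)*32)*(-16702 + 20549) = (-44939 + 101*32)*3847 = (-44939 + 3232)*3847 = -41707*3847 = -160446829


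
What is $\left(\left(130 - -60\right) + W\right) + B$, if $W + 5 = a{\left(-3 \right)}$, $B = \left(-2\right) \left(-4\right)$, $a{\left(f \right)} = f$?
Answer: $190$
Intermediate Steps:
$B = 8$
$W = -8$ ($W = -5 - 3 = -8$)
$\left(\left(130 - -60\right) + W\right) + B = \left(\left(130 - -60\right) - 8\right) + 8 = \left(\left(130 + 60\right) - 8\right) + 8 = \left(190 - 8\right) + 8 = 182 + 8 = 190$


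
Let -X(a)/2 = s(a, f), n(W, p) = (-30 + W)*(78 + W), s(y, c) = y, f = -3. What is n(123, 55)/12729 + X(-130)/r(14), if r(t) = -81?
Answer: -598469/343683 ≈ -1.7413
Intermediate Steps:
X(a) = -2*a
n(123, 55)/12729 + X(-130)/r(14) = (-2340 + 123² + 48*123)/12729 - 2*(-130)/(-81) = (-2340 + 15129 + 5904)*(1/12729) + 260*(-1/81) = 18693*(1/12729) - 260/81 = 6231/4243 - 260/81 = -598469/343683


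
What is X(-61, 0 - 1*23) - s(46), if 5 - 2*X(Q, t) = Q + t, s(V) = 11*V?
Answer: -923/2 ≈ -461.50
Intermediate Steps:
X(Q, t) = 5/2 - Q/2 - t/2 (X(Q, t) = 5/2 - (Q + t)/2 = 5/2 + (-Q/2 - t/2) = 5/2 - Q/2 - t/2)
X(-61, 0 - 1*23) - s(46) = (5/2 - 1/2*(-61) - (0 - 1*23)/2) - 11*46 = (5/2 + 61/2 - (0 - 23)/2) - 1*506 = (5/2 + 61/2 - 1/2*(-23)) - 506 = (5/2 + 61/2 + 23/2) - 506 = 89/2 - 506 = -923/2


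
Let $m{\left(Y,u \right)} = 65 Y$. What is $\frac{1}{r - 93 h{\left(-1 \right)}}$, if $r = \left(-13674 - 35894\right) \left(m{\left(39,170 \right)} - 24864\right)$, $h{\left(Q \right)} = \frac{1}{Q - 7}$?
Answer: $\frac{8}{8854431069} \approx 9.035 \cdot 10^{-10}$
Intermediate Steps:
$h{\left(Q \right)} = \frac{1}{-7 + Q}$
$r = 1106803872$ ($r = \left(-13674 - 35894\right) \left(65 \cdot 39 - 24864\right) = - 49568 \left(2535 - 24864\right) = \left(-49568\right) \left(-22329\right) = 1106803872$)
$\frac{1}{r - 93 h{\left(-1 \right)}} = \frac{1}{1106803872 - \frac{93}{-7 - 1}} = \frac{1}{1106803872 - \frac{93}{-8}} = \frac{1}{1106803872 - - \frac{93}{8}} = \frac{1}{1106803872 + \frac{93}{8}} = \frac{1}{\frac{8854431069}{8}} = \frac{8}{8854431069}$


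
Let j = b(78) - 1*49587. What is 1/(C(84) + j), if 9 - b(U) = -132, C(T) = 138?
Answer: -1/49308 ≈ -2.0281e-5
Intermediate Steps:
b(U) = 141 (b(U) = 9 - 1*(-132) = 9 + 132 = 141)
j = -49446 (j = 141 - 1*49587 = 141 - 49587 = -49446)
1/(C(84) + j) = 1/(138 - 49446) = 1/(-49308) = -1/49308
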